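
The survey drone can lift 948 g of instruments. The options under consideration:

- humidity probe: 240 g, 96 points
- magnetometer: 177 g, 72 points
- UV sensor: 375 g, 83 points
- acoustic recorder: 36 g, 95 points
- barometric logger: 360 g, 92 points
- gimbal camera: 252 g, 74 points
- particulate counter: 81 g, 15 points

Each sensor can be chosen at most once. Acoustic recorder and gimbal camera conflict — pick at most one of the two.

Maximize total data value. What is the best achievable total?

370

Density check — acoustic recorder 2.64, magnetometer 0.41, humidity probe 0.40 are the best per g.
Best packing: humidity probe + magnetometer + acoustic recorder + barometric logger + particulate counter — 894 g, 370 total.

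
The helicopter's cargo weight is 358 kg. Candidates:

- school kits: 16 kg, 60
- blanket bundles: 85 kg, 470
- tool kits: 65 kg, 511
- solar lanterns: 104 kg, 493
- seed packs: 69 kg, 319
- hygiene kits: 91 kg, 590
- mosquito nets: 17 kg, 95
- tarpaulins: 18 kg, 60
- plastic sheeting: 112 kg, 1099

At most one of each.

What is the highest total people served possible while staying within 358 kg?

2670

By people served per kg: plastic sheeting 9.81, tool kits 7.86, hygiene kits 6.48 lead.
Greedy by ratio would take tool kits + seed packs + hygiene kits + mosquito nets + plastic sheeting: 354 kg used, total 2614.
Replace seed packs and mosquito nets with blanket bundles: the trade gains 56 net, giving 2670 at 353 kg.
Nothing else within 358 kg beats 2670.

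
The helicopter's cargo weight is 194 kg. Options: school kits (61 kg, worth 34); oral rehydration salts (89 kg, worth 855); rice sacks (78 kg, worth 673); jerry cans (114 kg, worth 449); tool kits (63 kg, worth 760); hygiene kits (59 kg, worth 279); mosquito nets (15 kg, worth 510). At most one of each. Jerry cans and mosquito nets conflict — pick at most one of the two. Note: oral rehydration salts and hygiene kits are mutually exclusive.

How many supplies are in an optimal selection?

3

Best achievable people served is 2125.
One optimal bundle: oral rehydration salts + tool kits + mosquito nets (167 kg).
Any selection reaching 2125 contains exactly 3 supplies.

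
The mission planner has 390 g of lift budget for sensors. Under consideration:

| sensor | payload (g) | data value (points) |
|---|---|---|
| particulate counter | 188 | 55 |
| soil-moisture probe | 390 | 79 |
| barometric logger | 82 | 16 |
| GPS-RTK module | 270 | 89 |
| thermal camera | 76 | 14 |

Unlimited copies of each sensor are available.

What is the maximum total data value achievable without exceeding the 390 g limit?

110

Ranking by ratio (data value/g): GPS-RTK module 0.33, particulate counter 0.29, soil-moisture probe 0.20.
Greedy by ratio would take barometric logger + GPS-RTK module: 352 g used, total 105.
The 352 g tied up in barometric logger and GPS-RTK module is better spent on 2×particulate counter — total rises to 110 (376 g).
The spare 14 g is too small for any remaining sensor, and no exchange beats 110.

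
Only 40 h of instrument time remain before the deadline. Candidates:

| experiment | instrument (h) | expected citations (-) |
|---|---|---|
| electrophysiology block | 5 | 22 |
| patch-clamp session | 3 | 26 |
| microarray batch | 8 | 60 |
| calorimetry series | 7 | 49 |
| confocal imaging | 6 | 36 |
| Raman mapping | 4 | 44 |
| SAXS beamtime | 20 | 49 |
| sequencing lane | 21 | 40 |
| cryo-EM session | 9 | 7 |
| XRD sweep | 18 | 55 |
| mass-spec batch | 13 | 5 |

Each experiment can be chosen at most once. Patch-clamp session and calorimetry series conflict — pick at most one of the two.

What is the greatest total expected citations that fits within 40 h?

Best packing: patch-clamp session + microarray batch + confocal imaging + Raman mapping + XRD sweep — 39 h, 221 total.
No other feasible combination exceeds 221.

221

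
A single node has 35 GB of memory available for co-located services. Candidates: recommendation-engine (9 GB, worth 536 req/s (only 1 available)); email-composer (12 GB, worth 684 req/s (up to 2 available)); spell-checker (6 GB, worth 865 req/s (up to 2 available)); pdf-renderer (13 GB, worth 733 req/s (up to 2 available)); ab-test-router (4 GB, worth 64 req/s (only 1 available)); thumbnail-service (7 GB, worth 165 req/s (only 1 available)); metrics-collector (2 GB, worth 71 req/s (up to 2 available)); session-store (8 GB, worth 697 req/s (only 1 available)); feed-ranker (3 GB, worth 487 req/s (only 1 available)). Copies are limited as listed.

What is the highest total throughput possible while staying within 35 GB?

3598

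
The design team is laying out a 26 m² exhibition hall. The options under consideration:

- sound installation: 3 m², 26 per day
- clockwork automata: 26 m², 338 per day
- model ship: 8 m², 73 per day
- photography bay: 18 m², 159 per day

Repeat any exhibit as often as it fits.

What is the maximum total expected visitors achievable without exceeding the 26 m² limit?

338

Taking clockwork automata: 26 m² used, 338 in expected visitors.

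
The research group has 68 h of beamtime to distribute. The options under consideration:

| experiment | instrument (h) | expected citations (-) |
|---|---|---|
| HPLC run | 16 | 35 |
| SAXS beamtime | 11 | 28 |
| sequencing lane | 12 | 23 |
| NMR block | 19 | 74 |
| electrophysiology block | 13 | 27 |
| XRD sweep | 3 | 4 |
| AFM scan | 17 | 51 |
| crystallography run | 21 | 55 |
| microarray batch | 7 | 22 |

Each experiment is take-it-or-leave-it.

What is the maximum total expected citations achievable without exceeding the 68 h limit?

208

Filling by ratio: NMR block + XRD sweep + AFM scan + crystallography run + microarray batch for 206, with 1 h left unused.
The 10 h tied up in XRD sweep and microarray batch is better spent on SAXS beamtime — total rises to 208 (68 h).
The closest alternative, NMR block + XRD sweep + AFM scan + crystallography run + microarray batch, reaches only 206.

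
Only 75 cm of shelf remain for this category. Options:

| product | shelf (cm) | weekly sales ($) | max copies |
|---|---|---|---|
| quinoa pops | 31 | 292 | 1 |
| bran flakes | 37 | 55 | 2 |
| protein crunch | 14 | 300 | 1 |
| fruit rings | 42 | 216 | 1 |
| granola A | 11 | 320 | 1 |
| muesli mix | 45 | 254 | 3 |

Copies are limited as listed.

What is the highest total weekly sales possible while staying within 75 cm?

912

Best packing: quinoa pops + protein crunch + granola A — 56 cm, 912 total.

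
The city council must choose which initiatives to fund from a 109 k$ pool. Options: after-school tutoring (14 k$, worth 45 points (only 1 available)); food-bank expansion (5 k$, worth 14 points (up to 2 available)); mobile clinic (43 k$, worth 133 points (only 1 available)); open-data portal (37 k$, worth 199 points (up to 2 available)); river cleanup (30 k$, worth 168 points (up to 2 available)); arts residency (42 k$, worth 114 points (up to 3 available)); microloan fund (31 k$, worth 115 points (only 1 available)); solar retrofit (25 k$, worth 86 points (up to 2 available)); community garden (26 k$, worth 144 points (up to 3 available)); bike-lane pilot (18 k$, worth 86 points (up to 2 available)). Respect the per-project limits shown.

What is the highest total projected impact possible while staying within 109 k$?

600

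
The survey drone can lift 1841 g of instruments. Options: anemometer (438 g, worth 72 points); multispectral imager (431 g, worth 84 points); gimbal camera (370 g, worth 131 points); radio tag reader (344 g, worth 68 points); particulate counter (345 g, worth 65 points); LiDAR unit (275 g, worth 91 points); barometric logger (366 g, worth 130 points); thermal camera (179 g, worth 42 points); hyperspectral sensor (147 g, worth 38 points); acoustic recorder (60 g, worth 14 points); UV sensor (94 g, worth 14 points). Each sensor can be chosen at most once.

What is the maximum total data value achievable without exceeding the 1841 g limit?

Density check — barometric logger 0.36, gimbal camera 0.35, LiDAR unit 0.33 are the best per g.
Greedy by ratio would take gimbal camera + radio tag reader + LiDAR unit + barometric logger + thermal camera + hyperspectral sensor + acoustic recorder + UV sensor: 1835 g used, total 528.
Replace radio tag reader and UV sensor with multispectral imager: the trade gains 2 net, giving 530 at 1828 g.
Next best is gimbal camera + radio tag reader + LiDAR unit + barometric logger + thermal camera + hyperspectral sensor + acoustic recorder + UV sensor at 528 (1835 g) — short by 2.

530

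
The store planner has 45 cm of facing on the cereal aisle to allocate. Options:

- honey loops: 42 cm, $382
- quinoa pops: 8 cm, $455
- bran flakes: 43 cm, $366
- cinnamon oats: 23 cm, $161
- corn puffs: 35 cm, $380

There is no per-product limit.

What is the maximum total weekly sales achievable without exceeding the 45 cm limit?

2275

Density check — quinoa pops 56.88, corn puffs 10.86, honey loops 9.10, bran flakes 8.51 are the best per cm.
5×quinoa pops uses 40 of the 45 cm and totals 2275.
Every other selection either busts 45 cm or fails to beat 2275.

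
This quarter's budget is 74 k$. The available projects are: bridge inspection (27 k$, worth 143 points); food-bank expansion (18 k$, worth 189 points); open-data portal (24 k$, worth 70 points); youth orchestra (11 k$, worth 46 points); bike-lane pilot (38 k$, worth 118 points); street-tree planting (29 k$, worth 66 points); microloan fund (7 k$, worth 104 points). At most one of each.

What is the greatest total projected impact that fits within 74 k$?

482

By projected impact per k$: microloan fund 14.86, food-bank expansion 10.50, bridge inspection 5.30, youth orchestra 4.18 lead.
Bridge inspection + food-bank expansion + youth orchestra + microloan fund uses 63 of the 74 k$ and totals 482.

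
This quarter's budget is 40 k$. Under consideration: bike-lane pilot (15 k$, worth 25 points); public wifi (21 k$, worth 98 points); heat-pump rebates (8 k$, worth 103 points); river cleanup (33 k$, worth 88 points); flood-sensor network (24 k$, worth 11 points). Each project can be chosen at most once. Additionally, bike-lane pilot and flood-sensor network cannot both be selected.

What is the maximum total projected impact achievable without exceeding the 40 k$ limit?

Public wifi + heat-pump rebates uses 29 of the 40 k$ and totals 201.
Every other selection either busts 40 k$ or breaks a pairing rule or fails to beat 201.

201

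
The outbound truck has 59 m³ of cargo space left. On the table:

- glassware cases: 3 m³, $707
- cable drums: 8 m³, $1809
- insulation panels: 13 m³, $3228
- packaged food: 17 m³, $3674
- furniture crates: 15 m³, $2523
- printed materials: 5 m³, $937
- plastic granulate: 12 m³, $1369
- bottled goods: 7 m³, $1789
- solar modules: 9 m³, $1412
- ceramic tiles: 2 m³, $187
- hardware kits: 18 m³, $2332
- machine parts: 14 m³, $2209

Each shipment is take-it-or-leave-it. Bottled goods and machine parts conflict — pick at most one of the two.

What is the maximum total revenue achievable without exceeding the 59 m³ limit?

By revenue per m³: bottled goods 255.57, insulation panels 248.31, glassware cases 235.67, cable drums 226.12 lead.
Filling by ratio: glassware cases + cable drums + insulation panels + packaged food + printed materials + bottled goods + ceramic tiles for 12331, with 4 m³ left unused.
Dropping glassware cases and ceramic tiles frees 5 m³; slotting in solar modules (9 m³) lifts the total to 12849 at 59 m³.

12849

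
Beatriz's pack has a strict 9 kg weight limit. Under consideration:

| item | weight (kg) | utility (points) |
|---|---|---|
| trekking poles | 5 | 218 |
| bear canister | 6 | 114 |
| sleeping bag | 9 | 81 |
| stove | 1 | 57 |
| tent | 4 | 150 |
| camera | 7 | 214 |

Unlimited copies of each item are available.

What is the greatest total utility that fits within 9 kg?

Taking 9×stove: 9 kg used, 513 in utility.
No other feasible combination exceeds 513.

513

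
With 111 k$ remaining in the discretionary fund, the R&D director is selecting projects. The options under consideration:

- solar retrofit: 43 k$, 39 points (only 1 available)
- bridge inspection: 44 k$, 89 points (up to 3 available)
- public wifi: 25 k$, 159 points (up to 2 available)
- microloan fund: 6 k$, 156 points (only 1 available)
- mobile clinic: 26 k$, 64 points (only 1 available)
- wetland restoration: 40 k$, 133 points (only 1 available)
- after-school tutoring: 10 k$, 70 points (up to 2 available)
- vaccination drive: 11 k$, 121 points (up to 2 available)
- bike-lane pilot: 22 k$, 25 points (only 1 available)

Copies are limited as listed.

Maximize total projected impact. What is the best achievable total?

856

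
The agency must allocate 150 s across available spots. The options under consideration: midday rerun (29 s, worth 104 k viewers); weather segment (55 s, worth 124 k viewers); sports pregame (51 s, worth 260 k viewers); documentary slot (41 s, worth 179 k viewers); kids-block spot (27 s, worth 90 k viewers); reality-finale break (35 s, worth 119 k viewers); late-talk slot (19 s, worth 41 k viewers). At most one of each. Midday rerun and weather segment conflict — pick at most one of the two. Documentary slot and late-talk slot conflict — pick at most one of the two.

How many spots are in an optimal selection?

Best achievable expected reach is 633.
For example midday rerun + sports pregame + documentary slot + kids-block spot achieves it, using 148 s.
Every optimal selection uses 4 spots.

4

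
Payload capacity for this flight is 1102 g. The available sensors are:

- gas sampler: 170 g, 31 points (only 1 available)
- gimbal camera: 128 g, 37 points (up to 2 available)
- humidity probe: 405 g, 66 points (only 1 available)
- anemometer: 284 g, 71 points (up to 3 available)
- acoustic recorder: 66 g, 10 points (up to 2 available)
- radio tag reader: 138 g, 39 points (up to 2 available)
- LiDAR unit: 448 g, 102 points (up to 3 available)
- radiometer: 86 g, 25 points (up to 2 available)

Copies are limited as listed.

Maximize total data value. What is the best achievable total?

294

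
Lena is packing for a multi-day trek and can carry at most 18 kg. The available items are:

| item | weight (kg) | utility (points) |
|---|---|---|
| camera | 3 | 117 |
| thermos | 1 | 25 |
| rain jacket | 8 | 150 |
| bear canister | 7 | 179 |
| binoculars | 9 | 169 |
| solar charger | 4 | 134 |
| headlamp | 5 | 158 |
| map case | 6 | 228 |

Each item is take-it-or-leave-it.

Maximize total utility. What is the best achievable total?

637

Taking camera + solar charger + headlamp + map case: 18 kg used, 637 in utility.
Next best is thermos + bear canister + solar charger + map case at 566 (18 kg) — short by 71.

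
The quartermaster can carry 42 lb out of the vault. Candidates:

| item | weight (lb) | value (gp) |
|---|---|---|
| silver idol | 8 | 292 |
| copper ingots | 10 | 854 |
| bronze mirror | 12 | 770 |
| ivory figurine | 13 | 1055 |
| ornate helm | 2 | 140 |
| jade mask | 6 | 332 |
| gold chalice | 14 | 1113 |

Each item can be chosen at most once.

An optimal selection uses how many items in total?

4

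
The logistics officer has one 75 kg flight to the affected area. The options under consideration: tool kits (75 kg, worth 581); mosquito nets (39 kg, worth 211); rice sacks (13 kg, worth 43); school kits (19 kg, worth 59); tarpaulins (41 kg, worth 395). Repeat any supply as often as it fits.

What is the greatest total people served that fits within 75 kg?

Density check — tarpaulins 9.63, tool kits 7.75, mosquito nets 5.41, rice sacks 3.31 are the best per kg.
The ratio heuristic lands on 2×rice sacks + tarpaulins (481) but leaves 8 kg idle.
Dropping 2×rice sacks and tarpaulins frees 67 kg; slotting in tool kits (75 kg) lifts the total to 581 at 75 kg.
That's the maximum — no swap from here does better than 581.

581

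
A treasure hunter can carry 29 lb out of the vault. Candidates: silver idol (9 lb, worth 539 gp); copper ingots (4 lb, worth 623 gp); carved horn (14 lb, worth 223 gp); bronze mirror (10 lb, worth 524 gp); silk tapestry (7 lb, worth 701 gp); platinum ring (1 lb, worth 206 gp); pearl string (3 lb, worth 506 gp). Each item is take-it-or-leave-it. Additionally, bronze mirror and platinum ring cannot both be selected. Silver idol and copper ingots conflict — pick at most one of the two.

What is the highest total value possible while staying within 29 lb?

2354

Density check — platinum ring 206.00, pearl string 168.67, copper ingots 155.75 are the best per lb.
Copper ingots + bronze mirror + silk tapestry + pearl string uses 24 of the 29 lb and totals 2354.
Every other selection either busts 29 lb or breaks a pairing rule or fails to beat 2354.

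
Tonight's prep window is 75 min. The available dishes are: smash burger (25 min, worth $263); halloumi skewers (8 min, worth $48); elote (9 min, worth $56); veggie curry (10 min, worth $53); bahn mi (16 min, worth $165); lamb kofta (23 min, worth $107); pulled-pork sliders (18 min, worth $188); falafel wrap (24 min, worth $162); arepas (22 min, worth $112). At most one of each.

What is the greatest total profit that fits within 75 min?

Smash burger + elote + bahn mi + pulled-pork sliders uses 68 of the 75 min and totals 672.
Next best is smash burger + veggie curry + bahn mi + pulled-pork sliders at 669 (69 min) — short by 3.

672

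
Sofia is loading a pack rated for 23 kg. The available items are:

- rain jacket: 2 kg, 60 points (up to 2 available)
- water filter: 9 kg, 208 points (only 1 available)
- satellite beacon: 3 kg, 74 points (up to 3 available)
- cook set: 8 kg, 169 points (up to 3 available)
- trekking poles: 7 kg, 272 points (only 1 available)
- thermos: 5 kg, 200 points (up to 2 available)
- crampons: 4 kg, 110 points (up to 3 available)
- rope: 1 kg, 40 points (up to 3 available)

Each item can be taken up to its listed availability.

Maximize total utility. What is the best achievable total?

Density check — thermos 40.00, rope 40.00, trekking poles 38.86 are the best per kg.
Taking the top-ratio items first gives rain jacket + trekking poles + 2×thermos + 3×rope for 852 (22 kg).
The 1 kg tied up in rope is better spent on rain jacket — total rises to 872 (23 kg).
Nothing else within 23 kg beats 872.

872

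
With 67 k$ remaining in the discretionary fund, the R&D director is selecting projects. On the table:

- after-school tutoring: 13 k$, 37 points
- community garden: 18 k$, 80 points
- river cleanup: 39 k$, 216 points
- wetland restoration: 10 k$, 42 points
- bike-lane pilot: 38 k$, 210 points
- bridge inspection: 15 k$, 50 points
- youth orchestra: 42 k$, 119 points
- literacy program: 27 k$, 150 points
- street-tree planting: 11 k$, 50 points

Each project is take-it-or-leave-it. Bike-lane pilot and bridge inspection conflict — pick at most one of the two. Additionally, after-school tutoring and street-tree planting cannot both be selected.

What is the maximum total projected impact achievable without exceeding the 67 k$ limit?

By projected impact per k$: literacy program 5.56, river cleanup 5.54, bike-lane pilot 5.53, street-tree planting 4.55 lead.
Best packing: river cleanup + literacy program — 66 k$, 366 total.
The closest alternative, bike-lane pilot + literacy program, reaches only 360.

366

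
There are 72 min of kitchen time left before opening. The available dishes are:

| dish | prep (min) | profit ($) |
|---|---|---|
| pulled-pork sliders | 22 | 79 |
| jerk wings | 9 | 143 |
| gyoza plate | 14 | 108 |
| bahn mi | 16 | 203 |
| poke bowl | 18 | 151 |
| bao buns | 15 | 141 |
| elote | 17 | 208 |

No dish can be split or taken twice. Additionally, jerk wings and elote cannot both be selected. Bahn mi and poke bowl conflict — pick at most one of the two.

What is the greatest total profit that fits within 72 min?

Taking gyoza plate + bahn mi + bao buns + elote: 62 min used, 660 in profit.
Nothing else feasible within 72 min beats 660.

660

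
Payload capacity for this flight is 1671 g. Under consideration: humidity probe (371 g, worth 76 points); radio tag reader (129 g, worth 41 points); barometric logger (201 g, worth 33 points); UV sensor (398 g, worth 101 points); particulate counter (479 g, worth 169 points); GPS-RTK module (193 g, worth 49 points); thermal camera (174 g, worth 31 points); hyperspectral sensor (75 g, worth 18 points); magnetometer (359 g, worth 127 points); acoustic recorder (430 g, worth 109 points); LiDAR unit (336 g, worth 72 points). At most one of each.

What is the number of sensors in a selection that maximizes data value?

The maximum data value within 1671 g is 513.
One optimal bundle: radio tag reader + particulate counter + GPS-RTK module + hyperspectral sensor + magnetometer + acoustic recorder (1665 g).
Every optimal selection uses 6 sensors.

6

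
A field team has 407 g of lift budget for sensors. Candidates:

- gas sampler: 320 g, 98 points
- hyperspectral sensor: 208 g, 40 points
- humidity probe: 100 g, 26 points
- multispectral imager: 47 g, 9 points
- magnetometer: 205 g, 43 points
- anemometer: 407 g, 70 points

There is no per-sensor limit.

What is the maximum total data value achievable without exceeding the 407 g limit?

107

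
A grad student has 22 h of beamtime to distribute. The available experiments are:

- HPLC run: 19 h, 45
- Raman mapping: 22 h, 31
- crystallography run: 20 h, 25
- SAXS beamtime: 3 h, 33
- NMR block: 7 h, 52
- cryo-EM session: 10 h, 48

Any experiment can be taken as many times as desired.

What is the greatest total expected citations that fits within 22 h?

7×SAXS beamtime uses 21 of the 22 h and totals 231.
That's the maximum — no swap from here does better than 231.

231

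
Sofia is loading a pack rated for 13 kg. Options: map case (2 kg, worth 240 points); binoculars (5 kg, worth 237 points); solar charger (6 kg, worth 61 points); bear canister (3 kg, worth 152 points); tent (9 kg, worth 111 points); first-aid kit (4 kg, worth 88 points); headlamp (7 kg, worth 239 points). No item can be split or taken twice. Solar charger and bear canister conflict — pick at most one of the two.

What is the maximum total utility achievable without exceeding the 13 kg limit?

631

Taking the top-ratio items first gives map case + binoculars + bear canister for 629 (10 kg).
Dropping binoculars frees 5 kg; slotting in headlamp (7 kg) lifts the total to 631 at 12 kg.
That's the maximum — no feasible swap from here does better than 631.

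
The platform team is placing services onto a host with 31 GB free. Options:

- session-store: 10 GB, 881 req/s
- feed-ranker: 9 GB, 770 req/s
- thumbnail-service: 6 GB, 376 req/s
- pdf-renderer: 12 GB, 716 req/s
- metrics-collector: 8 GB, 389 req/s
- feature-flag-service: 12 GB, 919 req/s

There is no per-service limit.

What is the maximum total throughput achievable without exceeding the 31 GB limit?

By throughput per GB: session-store 88.10, feed-ranker 85.56, feature-flag-service 76.58, thumbnail-service 62.67 lead.
Best packing: 3×session-store — 30 GB, 2643 total.

2643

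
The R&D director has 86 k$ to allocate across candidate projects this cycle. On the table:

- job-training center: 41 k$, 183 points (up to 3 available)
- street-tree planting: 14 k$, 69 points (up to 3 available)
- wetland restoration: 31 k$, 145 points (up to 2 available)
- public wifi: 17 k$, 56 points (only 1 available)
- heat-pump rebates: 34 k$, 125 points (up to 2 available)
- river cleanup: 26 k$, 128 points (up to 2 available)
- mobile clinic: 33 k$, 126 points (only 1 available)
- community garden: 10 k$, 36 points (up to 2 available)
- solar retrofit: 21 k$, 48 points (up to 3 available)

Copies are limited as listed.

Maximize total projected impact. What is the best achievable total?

411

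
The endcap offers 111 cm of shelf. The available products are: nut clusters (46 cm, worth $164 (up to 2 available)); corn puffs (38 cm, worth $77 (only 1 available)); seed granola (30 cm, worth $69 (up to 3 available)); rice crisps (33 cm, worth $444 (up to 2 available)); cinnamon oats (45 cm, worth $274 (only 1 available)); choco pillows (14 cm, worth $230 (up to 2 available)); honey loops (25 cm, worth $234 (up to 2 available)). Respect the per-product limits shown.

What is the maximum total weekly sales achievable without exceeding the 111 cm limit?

1372

Filling by ratio: 2×rice crisps + 2×choco pillows for 1348, with 17 cm left unused.
The 33 cm tied up in rice crisps is better spent on 2×honey loops — total rises to 1372 (111 cm).
Nothing else within 111 cm beats 1372.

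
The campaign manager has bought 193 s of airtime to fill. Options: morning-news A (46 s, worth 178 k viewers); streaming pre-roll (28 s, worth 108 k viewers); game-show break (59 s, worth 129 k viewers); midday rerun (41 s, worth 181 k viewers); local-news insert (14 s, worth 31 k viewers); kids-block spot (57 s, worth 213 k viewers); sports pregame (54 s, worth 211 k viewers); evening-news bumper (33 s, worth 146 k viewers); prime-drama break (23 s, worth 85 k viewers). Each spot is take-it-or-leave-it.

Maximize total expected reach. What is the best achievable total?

A density-first pass picks morning-news A + midday rerun + local-news insert + sports pregame + evening-news bumper — 747 at 188 s.
Replace local-news insert and evening-news bumper with streaming pre-roll + prime-drama break: the trade gains 16 net, giving 763 at 192 s.
Every other selection either busts 193 s or fails to beat 763.

763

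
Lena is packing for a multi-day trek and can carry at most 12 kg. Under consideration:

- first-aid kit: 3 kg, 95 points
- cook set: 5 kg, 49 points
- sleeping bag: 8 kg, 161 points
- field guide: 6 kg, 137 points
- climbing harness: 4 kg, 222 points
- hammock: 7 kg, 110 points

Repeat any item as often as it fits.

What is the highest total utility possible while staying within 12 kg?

Ranking by ratio (utility/kg): climbing harness 55.50, first-aid kit 31.67, field guide 22.83, sleeping bag 20.12.
Best packing: 3×climbing harness — 12 kg, 666 total.
No other feasible combination exceeds 666.

666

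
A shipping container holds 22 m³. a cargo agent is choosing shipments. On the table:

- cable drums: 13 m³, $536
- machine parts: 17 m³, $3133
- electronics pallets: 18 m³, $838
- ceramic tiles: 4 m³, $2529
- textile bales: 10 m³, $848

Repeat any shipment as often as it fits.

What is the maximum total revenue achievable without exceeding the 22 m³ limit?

12645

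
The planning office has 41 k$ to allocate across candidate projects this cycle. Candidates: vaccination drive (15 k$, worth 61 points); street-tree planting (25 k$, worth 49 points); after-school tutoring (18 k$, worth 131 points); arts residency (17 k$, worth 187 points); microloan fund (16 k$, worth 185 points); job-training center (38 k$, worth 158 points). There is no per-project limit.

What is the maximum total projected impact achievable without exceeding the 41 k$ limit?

374

A density-first pass picks 2×microloan fund — 370 at 32 k$.
The 32 k$ tied up in 2×microloan fund is better spent on 2×arts residency — total rises to 374 (34 k$).
The spare 7 k$ is too small for any remaining project, and no exchange beats 374.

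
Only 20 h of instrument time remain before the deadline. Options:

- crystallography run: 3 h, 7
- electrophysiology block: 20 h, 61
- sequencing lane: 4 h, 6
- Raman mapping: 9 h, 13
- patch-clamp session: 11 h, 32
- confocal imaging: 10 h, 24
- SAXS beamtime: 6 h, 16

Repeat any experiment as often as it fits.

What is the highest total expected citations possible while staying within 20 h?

61

Electrophysiology block uses 20 of the 20 h and totals 61.
That's the maximum — no swap from here does better than 61.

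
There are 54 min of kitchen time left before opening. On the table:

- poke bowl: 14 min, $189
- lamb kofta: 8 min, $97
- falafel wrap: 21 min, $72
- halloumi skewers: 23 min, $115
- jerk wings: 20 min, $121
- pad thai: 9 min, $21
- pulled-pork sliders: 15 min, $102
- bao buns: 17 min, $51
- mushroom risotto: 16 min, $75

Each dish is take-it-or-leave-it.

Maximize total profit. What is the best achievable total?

463

By profit per min: poke bowl 13.50, lamb kofta 12.12, pulled-pork sliders 6.80, jerk wings 6.05 lead.
Best packing: poke bowl + lamb kofta + pulled-pork sliders + mushroom risotto — 53 min, 463 total.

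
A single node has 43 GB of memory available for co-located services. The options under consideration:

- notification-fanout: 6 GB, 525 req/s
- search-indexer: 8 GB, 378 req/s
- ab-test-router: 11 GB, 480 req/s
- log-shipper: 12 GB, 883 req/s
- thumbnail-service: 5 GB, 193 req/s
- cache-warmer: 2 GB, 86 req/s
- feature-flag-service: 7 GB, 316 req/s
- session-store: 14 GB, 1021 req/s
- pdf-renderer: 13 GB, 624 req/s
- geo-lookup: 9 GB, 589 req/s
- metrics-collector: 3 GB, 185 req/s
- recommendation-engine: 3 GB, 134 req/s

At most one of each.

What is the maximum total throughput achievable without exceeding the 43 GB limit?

Notification-fanout + log-shipper + cache-warmer + session-store + geo-lookup uses 43 of the 43 GB and totals 3104.

3104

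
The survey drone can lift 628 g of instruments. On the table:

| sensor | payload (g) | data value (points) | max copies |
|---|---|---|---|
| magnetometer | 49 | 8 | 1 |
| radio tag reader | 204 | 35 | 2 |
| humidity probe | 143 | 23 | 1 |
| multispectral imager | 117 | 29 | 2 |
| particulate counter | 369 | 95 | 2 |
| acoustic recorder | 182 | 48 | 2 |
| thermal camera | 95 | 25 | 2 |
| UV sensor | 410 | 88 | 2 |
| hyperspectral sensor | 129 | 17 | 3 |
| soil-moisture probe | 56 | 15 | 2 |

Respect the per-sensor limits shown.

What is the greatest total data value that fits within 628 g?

161

Density check — soil-moisture probe 0.27, acoustic recorder 0.26, thermal camera 0.26 are the best per g.
Taking the top-ratio sensors first gives magnetometer + 2×acoustic recorder + thermal camera + 2×soil-moisture probe for 159 (620 g).
Replace magnetometer and acoustic recorder with 2×multispectral imager: the trade gains 2 net, giving 161 at 623 g.
No other feasible combination exceeds 161.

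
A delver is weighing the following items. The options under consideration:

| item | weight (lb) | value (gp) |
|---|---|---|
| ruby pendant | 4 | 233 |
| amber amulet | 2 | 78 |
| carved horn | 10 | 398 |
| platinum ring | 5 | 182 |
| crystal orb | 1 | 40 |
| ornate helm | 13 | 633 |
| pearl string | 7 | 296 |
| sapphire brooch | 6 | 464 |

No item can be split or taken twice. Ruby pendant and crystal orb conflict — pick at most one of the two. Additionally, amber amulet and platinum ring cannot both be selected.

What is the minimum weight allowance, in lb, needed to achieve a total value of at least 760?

Minimise lb subject to total value ≥ 760.
ruby pendant + amber amulet + sapphire brooch reaches 775 using 12 lb.
Below 12 lb the best achievable stays under 760.

12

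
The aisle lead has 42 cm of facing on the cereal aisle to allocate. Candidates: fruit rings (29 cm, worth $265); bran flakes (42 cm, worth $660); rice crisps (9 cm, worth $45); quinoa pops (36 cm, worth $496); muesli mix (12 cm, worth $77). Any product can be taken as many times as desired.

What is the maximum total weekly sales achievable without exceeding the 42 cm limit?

660

The ratio ordering already packs tightly: bran flakes, 42 cm, 660.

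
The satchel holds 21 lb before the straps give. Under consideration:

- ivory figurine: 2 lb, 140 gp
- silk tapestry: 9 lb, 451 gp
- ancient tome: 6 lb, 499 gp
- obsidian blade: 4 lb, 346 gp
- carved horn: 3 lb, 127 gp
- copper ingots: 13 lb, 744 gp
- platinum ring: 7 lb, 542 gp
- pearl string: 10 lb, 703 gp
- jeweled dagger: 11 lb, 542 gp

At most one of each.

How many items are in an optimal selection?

3

Best achievable value is 1591.
obsidian blade + platinum ring + pearl string hits 1591 at 21 lb.
Every optimal selection uses 3 items.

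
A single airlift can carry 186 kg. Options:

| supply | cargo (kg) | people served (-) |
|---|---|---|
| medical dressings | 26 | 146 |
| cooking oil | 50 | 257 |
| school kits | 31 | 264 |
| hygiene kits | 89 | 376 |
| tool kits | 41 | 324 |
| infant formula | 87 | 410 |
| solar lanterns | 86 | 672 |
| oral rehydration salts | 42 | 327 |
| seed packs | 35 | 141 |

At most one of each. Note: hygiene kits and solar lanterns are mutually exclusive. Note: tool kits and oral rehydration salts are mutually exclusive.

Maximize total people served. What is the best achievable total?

By people served per kg: school kits 8.52, tool kits 7.90, solar lanterns 7.81 lead.
Greedy by ratio would take medical dressings + school kits + tool kits + solar lanterns: 184 kg used, total 1406.
Dropping tool kits frees 41 kg; slotting in oral rehydration salts (42 kg) lifts the total to 1409 at 185 kg.
Next best is medical dressings + school kits + tool kits + solar lanterns at 1406 (184 kg) — short by 3.

1409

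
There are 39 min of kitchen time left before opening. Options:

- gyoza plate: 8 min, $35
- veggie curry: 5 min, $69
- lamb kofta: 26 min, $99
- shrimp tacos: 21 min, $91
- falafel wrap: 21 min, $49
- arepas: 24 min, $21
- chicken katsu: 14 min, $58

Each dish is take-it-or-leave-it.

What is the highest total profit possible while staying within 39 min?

Filling by ratio: gyoza plate + veggie curry + shrimp tacos for 195, with 5 min left unused.
Replace shrimp tacos with lamb kofta: the trade gains 8 net, giving 203 at 39 min.
No other feasible combination exceeds 203.

203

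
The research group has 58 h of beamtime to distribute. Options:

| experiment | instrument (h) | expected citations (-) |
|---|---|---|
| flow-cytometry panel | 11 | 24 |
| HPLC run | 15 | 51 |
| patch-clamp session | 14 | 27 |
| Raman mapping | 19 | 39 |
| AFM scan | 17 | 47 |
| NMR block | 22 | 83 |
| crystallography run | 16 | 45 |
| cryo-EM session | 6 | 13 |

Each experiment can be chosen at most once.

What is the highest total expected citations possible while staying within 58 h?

Ranking by ratio (expected citations/h): NMR block 3.77, HPLC run 3.40, crystallography run 2.81, AFM scan 2.76.
A density-first pass picks HPLC run + NMR block + crystallography run — 179 at 53 h.
Replace crystallography run with AFM scan: the trade gains 2 net, giving 181 at 54 h.
The closest alternative, HPLC run + NMR block + crystallography run, reaches only 179.

181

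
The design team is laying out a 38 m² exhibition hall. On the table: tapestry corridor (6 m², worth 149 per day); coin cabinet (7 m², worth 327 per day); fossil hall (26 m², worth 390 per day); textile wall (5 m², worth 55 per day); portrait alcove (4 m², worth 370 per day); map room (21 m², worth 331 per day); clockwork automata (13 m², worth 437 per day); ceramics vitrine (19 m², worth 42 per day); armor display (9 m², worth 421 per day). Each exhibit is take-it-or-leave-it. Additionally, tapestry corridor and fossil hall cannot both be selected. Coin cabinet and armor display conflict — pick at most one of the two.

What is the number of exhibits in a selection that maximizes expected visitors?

The maximum expected visitors within 38 m² is 1432.
One optimal bundle: tapestry corridor + textile wall + portrait alcove + clockwork automata + armor display (37 m²).
All optima have 5 exhibits.

5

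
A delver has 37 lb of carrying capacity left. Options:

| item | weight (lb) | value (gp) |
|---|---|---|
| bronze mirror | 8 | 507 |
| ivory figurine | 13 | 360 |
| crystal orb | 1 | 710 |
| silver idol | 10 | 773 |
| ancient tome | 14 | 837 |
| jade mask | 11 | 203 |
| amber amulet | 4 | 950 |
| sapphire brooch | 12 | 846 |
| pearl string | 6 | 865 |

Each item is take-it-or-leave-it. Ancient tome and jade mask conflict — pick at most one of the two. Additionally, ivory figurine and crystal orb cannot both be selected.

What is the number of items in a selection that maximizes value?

The maximum value within 37 lb is 4208.
For example crystal orb + ancient tome + amber amulet + sapphire brooch + pearl string achieves it, using 37 lb.
All optima have 5 items.

5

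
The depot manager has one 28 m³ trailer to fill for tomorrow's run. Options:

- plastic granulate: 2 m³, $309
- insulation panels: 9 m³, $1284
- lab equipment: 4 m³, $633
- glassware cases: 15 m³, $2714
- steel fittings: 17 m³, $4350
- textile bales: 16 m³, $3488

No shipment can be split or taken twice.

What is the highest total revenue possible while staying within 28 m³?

Taking the top-ratio shipments first gives plastic granulate + lab equipment + steel fittings for 5292 (23 m³).
Replace lab equipment with insulation panels: the trade gains 651 net, giving 5943 at 28 m³.
No other feasible combination exceeds 5943.

5943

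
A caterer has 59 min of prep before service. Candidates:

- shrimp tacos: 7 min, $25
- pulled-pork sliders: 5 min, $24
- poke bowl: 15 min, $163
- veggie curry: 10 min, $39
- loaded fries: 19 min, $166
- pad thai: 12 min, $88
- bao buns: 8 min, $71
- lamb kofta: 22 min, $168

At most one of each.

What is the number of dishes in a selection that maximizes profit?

5

Optimal total is 512.
pulled-pork sliders + poke bowl + loaded fries + pad thai + bao buns hits 512 at 59 min.
Every optimal selection uses 5 dishes.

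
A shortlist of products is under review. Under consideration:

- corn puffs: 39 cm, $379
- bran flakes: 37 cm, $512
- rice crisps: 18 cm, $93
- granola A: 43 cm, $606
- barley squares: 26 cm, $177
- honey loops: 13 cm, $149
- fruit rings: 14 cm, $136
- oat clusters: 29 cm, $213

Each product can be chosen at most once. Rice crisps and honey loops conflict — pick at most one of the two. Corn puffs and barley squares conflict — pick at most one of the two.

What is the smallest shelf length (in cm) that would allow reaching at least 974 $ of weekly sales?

Look for the lowest-shelf combination reaching 974.
bran flakes + granola A reaches 1118 using 80 cm.
Any bundle with less than 80 cm falls short of 974.

80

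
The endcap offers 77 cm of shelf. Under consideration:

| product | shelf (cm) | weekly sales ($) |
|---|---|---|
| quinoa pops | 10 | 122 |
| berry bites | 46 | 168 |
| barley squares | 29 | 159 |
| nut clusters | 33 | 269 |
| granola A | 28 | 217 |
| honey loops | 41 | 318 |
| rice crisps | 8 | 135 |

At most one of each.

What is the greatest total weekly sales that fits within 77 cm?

Filling by ratio: quinoa pops + nut clusters + rice crisps for 526, with 26 cm left unused.
Replace quinoa pops and nut clusters with granola A + honey loops: the trade gains 144 net, giving 670 at 77 cm.
Nothing else within 77 cm beats 670.

670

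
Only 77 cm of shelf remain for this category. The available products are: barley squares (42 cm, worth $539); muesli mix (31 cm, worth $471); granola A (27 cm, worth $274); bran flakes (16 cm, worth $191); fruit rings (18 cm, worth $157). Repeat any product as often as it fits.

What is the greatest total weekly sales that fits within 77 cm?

1010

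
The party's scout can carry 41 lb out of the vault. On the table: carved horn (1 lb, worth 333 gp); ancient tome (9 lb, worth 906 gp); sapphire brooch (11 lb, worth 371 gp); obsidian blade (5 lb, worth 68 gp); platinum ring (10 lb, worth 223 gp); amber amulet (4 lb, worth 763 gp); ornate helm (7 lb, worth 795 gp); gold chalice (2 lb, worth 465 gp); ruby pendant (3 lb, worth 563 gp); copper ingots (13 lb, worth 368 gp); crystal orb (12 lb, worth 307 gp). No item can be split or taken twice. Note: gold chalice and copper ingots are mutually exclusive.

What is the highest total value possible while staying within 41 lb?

Carved horn + ancient tome + sapphire brooch + amber amulet + ornate helm + gold chalice + ruby pendant uses 37 of the 41 lb and totals 4196.
Nothing else feasible within 41 lb beats 4196.

4196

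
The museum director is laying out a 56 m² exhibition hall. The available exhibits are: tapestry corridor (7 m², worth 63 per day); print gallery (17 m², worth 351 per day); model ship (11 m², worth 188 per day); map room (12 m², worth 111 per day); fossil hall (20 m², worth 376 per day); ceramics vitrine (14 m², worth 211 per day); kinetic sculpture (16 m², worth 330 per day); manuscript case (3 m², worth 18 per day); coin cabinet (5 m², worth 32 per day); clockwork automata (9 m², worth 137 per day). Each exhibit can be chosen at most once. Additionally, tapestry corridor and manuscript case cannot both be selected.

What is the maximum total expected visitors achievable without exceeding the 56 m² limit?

1075

Ranking by ratio (expected visitors/m²): print gallery 20.65, kinetic sculpture 20.62, fossil hall 18.80.
Best packing: print gallery + fossil hall + kinetic sculpture + manuscript case — 56 m², 1075 total.
Next best is print gallery + fossil hall + kinetic sculpture at 1057 (53 m²) — short by 18.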